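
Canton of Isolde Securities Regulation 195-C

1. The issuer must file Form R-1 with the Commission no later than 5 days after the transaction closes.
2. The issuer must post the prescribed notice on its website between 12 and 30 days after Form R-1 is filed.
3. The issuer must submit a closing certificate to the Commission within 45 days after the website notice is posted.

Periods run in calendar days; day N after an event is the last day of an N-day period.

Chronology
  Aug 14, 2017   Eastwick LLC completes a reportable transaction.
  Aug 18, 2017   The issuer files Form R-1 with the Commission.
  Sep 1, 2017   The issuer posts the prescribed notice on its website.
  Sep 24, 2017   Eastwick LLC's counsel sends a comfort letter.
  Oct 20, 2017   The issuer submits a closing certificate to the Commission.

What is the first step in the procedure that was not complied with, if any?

Step 1 — counting 5 days from Aug 14, 2017 (when the transaction closes) gives a deadline of Aug 19, 2017; Aug 18, 2017 is within that limit.
Step 2 — 12 and 30 days from Aug 18, 2017 (when Form R-1 is filed) are Aug 30, 2017 and Sep 17, 2017 respectively; done Sep 1, 2017 — within the window.
Step 3 — counting 45 days from Sep 1, 2017 (when the website notice is posted) gives a deadline of Oct 16, 2017; Oct 20, 2017 misses that deadline by 4 days.
That is the first point of non-compliance.

Step 3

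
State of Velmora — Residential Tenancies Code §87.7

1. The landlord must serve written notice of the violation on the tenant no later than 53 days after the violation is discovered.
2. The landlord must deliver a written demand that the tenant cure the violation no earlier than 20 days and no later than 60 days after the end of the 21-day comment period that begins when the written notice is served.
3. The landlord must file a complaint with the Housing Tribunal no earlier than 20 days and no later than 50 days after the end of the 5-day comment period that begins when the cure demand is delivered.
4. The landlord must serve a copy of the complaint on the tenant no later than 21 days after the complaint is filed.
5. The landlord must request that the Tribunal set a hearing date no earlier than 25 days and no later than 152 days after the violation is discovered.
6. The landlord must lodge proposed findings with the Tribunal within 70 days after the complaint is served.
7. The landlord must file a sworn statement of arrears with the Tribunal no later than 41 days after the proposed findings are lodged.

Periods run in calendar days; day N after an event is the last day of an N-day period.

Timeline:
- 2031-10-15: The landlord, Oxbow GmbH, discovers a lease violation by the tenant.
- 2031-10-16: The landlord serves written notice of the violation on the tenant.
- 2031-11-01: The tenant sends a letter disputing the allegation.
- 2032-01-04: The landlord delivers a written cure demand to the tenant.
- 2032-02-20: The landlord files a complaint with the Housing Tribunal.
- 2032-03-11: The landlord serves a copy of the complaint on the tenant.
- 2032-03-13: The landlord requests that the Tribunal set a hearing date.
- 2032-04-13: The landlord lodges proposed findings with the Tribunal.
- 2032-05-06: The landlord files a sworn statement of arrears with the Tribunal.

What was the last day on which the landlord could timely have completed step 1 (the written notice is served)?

2031-12-07

Step 1 runs from 2031-10-15, when the violation is discovered. 53 days after 2031-10-15 is 2031-12-07.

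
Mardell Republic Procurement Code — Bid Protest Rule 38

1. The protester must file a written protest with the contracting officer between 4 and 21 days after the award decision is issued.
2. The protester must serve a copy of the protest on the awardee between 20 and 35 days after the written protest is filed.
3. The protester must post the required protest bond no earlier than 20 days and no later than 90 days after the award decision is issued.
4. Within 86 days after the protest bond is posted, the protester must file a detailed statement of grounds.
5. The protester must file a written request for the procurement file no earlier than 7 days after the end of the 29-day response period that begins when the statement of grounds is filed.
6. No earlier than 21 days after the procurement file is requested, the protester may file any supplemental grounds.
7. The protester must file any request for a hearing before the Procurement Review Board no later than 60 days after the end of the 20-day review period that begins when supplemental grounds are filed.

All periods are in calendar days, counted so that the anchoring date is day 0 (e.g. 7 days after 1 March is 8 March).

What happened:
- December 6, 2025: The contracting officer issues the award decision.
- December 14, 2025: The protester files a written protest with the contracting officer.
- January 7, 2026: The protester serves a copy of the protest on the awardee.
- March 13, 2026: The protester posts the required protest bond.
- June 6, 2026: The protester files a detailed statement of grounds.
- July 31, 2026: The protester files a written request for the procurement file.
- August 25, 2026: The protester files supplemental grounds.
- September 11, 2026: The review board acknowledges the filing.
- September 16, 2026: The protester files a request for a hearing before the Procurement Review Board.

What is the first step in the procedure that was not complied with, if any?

Step 3

Step 1: the window is 4–21 days after December 6, 2025 (when the award decision is issued), so December 10, 2025 through December 27, 2025; December 14, 2025 falls inside that range.
Step 2: the window is 20–35 days after December 14, 2025 (when the written protest is filed), so January 3, 2026 through January 18, 2026; January 7, 2026 falls inside that range.
Step 3: the window is 20–90 days after December 6, 2025 (when the award decision is issued), so December 26, 2025 through March 6, 2026; March 13, 2026 is 7 days past the end of the window.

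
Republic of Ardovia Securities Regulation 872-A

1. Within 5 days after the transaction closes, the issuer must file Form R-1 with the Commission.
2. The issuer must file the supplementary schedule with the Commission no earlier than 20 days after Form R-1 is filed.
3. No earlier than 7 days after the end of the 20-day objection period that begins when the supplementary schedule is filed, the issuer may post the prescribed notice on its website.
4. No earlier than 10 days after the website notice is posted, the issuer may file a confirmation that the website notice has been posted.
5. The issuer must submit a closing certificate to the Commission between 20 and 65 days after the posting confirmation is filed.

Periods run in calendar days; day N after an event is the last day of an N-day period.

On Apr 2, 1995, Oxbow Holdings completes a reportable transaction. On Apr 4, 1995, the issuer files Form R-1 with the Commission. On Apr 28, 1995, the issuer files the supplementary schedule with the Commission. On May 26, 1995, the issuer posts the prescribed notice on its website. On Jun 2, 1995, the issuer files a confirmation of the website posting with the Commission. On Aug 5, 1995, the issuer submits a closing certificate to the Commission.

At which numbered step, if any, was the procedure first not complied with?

Step 4

(1) due by Apr 2, 1995 + 5 days = Apr 7, 1995; done Apr 4, 1995 — timely.
(2) permitted from Apr 4, 1995 + 20 days = Apr 24, 1995 onward; done Apr 28, 1995 — permitted.
(3) permitted from May 18, 1995 + 7 days = May 25, 1995 onward; done May 26, 1995 — permitted.
(4) permitted from May 26, 1995 + 10 days = Jun 5, 1995 onward; done Jun 2, 1995 — 3 days too early.
Later steps need not be reached.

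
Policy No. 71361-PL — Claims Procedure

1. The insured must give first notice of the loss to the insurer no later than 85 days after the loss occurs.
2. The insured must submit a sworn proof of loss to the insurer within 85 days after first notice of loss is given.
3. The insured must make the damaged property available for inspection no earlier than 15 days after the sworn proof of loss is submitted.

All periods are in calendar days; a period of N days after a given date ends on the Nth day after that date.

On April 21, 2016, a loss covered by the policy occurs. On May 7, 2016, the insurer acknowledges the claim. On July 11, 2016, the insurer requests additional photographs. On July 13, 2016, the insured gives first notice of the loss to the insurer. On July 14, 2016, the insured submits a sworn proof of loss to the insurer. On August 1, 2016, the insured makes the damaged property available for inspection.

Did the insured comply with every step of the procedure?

Step 1 — counting 85 days from April 21, 2016 (when the loss occurs) gives a deadline of July 15, 2016; done July 13, 2016 — timely.
Step 2 — counting 85 days from July 13, 2016 (when first notice of loss is given) gives a deadline of October 6, 2016; July 14, 2016 is within that limit.
Step 3 — must wait 15 days from July 14, 2016 (when the sworn proof of loss is submitted), so not before July 29, 2016; August 1, 2016 is on or after that date.

Yes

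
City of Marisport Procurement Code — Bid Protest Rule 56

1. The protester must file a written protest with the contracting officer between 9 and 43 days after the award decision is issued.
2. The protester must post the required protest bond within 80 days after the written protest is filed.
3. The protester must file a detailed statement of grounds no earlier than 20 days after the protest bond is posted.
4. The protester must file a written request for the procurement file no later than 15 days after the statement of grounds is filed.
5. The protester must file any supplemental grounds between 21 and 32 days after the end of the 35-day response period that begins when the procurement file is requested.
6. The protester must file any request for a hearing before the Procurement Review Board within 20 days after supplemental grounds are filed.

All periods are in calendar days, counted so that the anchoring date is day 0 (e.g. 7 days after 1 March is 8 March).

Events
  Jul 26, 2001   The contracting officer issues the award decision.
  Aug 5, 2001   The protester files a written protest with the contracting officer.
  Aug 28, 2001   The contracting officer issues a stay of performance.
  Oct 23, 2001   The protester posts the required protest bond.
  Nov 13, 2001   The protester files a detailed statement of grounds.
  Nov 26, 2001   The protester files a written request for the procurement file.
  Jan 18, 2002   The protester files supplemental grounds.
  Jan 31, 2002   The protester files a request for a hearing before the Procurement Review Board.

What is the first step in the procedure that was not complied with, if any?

Step 1 — 9 and 43 days from Jul 26, 2001 (when the award decision is issued) are Aug 4, 2001 and Sep 7, 2001 respectively; Aug 5, 2001 falls inside that range.
Step 2 — counting 80 days from Aug 5, 2001 (when the written protest is filed) gives a deadline of Oct 24, 2001; done Oct 23, 2001 — timely.
Step 3 — must wait 20 days from Oct 23, 2001 (when the protest bond is posted), so not before Nov 12, 2001; Nov 13, 2001 is on or after that date.
Step 4 — counting 15 days from Nov 13, 2001 (when the statement of grounds is filed) gives a deadline of Nov 28, 2001; Nov 26, 2001 is within that limit.
Step 5 — 21 and 32 days from Dec 31, 2001 (end of the 35-day response period, which began when the procurement file is requested on Nov 26, 2001) are Jan 21, 2002 and Feb 1, 2002 respectively; Jan 18, 2002 is 3 days too early.
No need to go further; step 5 was not satisfied.

Step 5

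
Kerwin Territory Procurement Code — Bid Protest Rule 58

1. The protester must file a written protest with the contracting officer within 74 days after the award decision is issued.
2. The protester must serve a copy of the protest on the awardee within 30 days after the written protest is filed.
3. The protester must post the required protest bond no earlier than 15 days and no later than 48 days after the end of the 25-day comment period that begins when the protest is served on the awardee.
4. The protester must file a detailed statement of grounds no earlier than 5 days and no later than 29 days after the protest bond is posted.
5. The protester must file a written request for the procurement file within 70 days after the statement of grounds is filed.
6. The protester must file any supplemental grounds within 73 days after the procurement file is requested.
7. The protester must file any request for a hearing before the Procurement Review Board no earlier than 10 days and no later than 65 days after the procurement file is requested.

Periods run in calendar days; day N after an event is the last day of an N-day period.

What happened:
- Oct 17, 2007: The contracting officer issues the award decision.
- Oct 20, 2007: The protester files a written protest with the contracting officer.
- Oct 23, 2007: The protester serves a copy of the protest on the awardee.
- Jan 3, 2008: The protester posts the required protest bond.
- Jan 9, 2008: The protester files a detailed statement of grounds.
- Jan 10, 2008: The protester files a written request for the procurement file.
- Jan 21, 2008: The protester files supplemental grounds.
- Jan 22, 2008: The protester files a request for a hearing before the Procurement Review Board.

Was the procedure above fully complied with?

Yes

Step 1: 74 days after Oct 17, 2007 (when the award decision is issued) is Dec 30, 2007; completed Oct 20, 2007, before the deadline.
Step 2: 30 days after Oct 20, 2007 (when the written protest is filed) is Nov 19, 2007; done Oct 23, 2007 — timely.
Step 3: the window is 15–48 days after Nov 17, 2007 (end of the 25-day comment period, which began when the protest is served on the awardee on Oct 23, 2007), so Dec 2, 2007 through Jan 4, 2008; done Jan 3, 2008, which is between those dates.
Step 4: the window is 5–29 days after Jan 3, 2008 (when the protest bond is posted), so Jan 8, 2008 through Feb 1, 2008; Jan 9, 2008 falls inside that range.
Step 5: 70 days after Jan 9, 2008 (when the statement of grounds is filed) is Mar 19, 2008; Jan 10, 2008 is within that limit.
Step 6: 73 days after Jan 10, 2008 (when the procurement file is requested) is Mar 23, 2008; completed Jan 21, 2008, before the deadline.
Step 7: the window is 10–65 days after Jan 10, 2008 (when the procurement file is requested), so Jan 20, 2008 through Mar 15, 2008; done Jan 22, 2008 — within the window.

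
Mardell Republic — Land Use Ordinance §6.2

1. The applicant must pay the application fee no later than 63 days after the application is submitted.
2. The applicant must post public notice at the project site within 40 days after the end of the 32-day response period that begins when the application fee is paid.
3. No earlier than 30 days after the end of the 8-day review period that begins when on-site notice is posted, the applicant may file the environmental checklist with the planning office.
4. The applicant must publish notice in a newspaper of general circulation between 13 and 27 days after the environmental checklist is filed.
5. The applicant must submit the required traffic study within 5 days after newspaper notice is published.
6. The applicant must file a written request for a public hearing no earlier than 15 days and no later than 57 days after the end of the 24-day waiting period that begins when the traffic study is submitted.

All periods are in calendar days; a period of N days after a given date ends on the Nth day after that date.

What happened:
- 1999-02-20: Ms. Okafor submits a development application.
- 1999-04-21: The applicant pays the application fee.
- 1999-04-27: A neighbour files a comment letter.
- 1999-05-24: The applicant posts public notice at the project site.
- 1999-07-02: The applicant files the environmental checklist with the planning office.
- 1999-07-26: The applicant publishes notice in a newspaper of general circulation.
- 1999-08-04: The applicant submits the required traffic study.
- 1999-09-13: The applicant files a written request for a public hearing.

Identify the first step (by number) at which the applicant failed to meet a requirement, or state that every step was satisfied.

Step 5

(1) due by 1999-02-20 + 63 days = 1999-04-24; done 1999-04-21 — timely.
(2) due by 1999-05-23 + 40 days = 1999-07-02; done 1999-05-24 — timely.
(3) permitted from 1999-06-01 + 30 days = 1999-07-01 onward; done 1999-07-02 — permitted.
(4) the permitted window runs from 1999-07-02 + 13 = 1999-07-15 to 1999-07-02 + 27 = 1999-07-29; 1999-07-26 falls inside that range.
(5) due by 1999-07-26 + 5 days = 1999-07-31; not done until 1999-08-04, 4 days after the deadline.
The analysis stops there.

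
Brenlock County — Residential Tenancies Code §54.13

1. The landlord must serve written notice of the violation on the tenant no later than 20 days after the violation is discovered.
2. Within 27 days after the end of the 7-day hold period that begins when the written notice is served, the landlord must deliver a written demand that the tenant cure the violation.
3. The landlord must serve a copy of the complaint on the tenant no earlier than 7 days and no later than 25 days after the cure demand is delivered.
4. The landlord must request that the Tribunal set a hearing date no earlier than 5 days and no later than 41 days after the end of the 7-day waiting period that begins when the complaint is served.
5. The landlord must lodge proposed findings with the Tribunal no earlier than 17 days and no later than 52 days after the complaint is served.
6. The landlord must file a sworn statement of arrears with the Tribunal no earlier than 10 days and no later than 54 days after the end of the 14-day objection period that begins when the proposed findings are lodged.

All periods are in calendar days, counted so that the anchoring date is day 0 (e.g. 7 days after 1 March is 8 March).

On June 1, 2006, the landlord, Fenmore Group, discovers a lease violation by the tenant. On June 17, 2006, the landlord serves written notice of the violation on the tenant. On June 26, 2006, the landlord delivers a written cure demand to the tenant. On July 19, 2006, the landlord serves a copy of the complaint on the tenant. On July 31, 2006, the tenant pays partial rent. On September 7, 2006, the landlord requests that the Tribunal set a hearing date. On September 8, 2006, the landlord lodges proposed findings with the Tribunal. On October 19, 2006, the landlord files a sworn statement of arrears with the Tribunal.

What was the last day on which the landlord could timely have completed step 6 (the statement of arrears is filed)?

November 15, 2006

The proposed findings are lodged on September 8, 2006; the 14-day objection period therefore ends September 22, 2006, and step 6 runs from that date. The window is 10–54 days after September 22, 2006; it closes on November 15, 2006.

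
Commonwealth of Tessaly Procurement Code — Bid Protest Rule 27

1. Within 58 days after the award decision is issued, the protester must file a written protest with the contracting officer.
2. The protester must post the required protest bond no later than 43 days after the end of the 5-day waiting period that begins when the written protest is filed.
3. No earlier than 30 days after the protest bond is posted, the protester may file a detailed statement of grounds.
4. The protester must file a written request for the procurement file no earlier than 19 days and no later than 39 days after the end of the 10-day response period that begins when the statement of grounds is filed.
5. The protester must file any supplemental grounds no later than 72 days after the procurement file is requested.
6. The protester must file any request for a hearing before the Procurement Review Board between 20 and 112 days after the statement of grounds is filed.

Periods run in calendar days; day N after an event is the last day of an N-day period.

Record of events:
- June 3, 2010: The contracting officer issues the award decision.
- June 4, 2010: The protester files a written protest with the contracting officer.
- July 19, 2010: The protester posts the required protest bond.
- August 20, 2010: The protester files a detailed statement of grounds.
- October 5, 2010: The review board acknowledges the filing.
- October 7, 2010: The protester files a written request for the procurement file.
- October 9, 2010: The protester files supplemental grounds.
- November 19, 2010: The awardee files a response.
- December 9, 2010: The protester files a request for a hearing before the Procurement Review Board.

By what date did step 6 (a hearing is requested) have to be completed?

December 10, 2010

Step 6 runs from August 20, 2010, when the statement of grounds is filed. The window is 20–112 days after August 20, 2010; it closes on December 10, 2010.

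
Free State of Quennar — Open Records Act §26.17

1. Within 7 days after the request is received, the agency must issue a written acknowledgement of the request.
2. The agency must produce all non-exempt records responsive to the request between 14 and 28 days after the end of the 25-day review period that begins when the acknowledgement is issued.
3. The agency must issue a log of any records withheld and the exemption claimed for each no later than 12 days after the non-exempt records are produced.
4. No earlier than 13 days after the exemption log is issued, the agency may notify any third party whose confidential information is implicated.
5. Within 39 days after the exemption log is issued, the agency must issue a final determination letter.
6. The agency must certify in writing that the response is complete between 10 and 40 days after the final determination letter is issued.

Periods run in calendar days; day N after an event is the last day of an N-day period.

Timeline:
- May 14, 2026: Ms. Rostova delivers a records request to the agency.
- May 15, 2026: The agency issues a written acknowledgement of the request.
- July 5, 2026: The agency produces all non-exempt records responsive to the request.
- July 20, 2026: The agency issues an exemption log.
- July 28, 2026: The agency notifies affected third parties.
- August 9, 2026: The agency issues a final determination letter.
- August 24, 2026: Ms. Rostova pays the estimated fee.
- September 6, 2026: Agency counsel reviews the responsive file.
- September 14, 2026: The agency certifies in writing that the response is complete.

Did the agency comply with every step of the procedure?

Step 1 — counting 7 days from May 14, 2026 (when the request is received) gives a deadline of May 21, 2026; completed May 15, 2026, before the deadline.
Step 2 — 14 and 28 days from June 9, 2026 (end of the 25-day review period, which began when the acknowledgement is issued on May 15, 2026) are June 23, 2026 and July 7, 2026 respectively; July 5, 2026 falls inside that range.
Step 3 — counting 12 days from July 5, 2026 (when the non-exempt records are produced) gives a deadline of July 17, 2026; July 20, 2026 misses that deadline by 3 days.
The procedure was therefore not followed at step 3.

No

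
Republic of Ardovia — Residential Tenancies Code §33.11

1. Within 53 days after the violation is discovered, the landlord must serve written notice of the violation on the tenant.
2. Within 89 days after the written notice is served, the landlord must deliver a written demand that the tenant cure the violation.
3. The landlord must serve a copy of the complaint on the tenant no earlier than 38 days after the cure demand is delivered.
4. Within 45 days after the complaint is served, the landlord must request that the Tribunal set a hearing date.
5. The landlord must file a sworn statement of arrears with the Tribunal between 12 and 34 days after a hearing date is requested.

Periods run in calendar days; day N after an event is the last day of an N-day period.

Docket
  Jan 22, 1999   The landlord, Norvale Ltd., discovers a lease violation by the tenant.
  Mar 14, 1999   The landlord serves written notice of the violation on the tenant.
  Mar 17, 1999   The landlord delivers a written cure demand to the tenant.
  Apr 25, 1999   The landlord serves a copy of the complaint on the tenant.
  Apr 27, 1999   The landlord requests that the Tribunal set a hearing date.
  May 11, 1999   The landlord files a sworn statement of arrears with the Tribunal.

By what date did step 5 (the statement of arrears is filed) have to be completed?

May 31, 1999

Step 5 runs from Apr 27, 1999, when a hearing date is requested. The window is 12–34 days after Apr 27, 1999; it closes on May 31, 1999.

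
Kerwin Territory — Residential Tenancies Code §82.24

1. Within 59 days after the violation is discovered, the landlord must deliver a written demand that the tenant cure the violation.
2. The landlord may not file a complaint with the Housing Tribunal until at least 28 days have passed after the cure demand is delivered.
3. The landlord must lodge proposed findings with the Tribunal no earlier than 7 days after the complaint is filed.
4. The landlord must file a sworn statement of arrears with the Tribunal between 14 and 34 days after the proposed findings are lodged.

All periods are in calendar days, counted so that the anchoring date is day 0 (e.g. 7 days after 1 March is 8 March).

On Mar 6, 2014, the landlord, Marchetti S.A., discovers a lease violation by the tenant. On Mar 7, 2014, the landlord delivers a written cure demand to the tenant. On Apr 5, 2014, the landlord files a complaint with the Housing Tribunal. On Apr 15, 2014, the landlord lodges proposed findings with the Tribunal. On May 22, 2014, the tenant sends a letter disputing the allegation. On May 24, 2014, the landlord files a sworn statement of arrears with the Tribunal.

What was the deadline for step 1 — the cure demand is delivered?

May 4, 2014

Step 1 runs from Mar 6, 2014, when the violation is discovered. 59 days after Mar 6, 2014 is May 4, 2014.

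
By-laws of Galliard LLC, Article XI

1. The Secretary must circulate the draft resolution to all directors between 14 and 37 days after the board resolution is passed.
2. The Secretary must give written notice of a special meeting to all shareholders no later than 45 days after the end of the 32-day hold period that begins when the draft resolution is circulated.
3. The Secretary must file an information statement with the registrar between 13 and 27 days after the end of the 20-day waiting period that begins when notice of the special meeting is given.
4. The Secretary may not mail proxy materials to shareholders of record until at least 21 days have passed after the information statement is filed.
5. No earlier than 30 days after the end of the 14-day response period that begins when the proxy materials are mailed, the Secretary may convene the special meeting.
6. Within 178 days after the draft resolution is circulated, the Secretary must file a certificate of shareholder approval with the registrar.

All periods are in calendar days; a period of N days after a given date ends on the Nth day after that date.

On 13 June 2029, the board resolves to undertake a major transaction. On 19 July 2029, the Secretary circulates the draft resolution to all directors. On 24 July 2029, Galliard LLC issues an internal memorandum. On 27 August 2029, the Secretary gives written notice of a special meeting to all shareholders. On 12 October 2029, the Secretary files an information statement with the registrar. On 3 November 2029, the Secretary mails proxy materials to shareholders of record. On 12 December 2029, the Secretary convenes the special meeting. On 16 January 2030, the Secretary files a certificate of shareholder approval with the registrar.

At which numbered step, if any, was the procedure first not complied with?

Step 5

Step 1: the window is 14–37 days after 13 June 2029 (when the board resolution is passed), so 27 June 2029 through 20 July 2029; 19 July 2029 falls inside that range.
Step 2: 45 days after 20 August 2029 (end of the 32-day hold period, which began when the draft resolution is circulated on 19 July 2029) is 4 October 2029; completed 27 August 2029, before the deadline.
Step 3: the window is 13–27 days after 16 September 2029 (end of the 20-day waiting period, which began when notice of the special meeting is given on 27 August 2029), so 29 September 2029 through 13 October 2029; 12 October 2029 falls inside that range.
Step 4: the earliest permitted date is 21 days after 12 October 2029 (when the information statement is filed), i.e. 2 November 2029; done 3 November 2029, after the minimum wait.
Step 5: the earliest permitted date is 30 days after 17 November 2029 (end of the 14-day response period, which began when the proxy materials are mailed on 3 November 2029), i.e. 17 December 2029; done 12 December 2029 — 5 days too early.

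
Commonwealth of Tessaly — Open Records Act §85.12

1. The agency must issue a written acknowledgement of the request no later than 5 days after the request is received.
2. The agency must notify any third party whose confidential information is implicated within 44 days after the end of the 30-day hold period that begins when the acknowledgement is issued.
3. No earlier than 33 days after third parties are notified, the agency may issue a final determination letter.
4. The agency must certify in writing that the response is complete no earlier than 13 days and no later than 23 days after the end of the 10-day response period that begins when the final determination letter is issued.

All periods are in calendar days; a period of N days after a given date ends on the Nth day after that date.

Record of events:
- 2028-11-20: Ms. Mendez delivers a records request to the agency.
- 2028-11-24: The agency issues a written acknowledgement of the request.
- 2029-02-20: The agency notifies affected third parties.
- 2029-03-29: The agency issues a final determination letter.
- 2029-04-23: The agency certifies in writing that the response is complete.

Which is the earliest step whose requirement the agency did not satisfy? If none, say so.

Step 1 — counting 5 days from 2028-11-20 (when the request is received) gives a deadline of 2028-11-25; completed 2028-11-24, before the deadline.
Step 2 — counting 44 days from 2028-12-24 (end of the 30-day hold period, which began when the acknowledgement is issued on 2028-11-24) gives a deadline of 2029-02-06; not done until 2029-02-20, 14 days after the deadline.
The analysis stops there.

Step 2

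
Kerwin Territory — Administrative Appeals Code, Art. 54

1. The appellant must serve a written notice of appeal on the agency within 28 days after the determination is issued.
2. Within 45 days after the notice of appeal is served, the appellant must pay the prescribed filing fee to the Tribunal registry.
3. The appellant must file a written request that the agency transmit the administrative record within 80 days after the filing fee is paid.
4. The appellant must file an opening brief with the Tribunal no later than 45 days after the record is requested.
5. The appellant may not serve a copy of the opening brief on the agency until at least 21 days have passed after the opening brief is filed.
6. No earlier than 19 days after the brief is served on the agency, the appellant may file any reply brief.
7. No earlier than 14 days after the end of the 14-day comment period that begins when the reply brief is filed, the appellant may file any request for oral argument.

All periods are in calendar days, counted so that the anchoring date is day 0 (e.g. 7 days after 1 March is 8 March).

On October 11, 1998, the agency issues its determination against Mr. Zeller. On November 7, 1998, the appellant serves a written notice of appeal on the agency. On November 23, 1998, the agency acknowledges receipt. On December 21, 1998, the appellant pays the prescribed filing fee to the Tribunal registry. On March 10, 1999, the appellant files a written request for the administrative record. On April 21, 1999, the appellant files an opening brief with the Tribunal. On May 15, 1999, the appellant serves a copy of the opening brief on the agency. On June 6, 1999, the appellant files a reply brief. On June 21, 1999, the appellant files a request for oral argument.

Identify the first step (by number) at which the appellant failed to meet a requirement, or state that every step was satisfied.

(1) due by October 11, 1998 + 28 days = November 8, 1998; completed November 7, 1998, before the deadline.
(2) due by November 7, 1998 + 45 days = December 22, 1998; done December 21, 1998 — timely.
(3) due by December 21, 1998 + 80 days = March 11, 1999; completed March 10, 1999, before the deadline.
(4) due by March 10, 1999 + 45 days = April 24, 1999; April 21, 1999 is within that limit.
(5) permitted from April 21, 1999 + 21 days = May 12, 1999 onward; done May 15, 1999, after the minimum wait.
(6) permitted from May 15, 1999 + 19 days = June 3, 1999 onward; done June 6, 1999 — permitted.
(7) permitted from June 20, 1999 + 14 days = July 4, 1999 onward; done June 21, 1999 — 13 days too early.

Step 7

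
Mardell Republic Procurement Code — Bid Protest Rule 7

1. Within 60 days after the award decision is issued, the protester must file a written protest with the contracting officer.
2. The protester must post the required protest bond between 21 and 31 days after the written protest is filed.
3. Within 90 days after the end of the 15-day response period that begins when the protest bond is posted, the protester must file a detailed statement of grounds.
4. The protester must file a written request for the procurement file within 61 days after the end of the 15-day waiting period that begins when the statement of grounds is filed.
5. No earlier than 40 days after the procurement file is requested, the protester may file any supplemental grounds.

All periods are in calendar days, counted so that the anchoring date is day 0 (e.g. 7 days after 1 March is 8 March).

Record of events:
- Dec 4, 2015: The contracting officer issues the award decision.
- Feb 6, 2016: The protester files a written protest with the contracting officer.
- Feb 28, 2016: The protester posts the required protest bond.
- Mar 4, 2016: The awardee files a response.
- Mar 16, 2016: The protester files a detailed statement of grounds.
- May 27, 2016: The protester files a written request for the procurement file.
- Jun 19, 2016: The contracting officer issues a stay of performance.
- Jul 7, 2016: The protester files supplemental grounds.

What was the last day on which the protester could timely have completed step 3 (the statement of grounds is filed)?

Jun 12, 2016

The protest bond is posted on Feb 28, 2016; the 15-day response period therefore ends Mar 14, 2016, and step 3 runs from that date. 90 days after Mar 14, 2016 is Jun 12, 2016.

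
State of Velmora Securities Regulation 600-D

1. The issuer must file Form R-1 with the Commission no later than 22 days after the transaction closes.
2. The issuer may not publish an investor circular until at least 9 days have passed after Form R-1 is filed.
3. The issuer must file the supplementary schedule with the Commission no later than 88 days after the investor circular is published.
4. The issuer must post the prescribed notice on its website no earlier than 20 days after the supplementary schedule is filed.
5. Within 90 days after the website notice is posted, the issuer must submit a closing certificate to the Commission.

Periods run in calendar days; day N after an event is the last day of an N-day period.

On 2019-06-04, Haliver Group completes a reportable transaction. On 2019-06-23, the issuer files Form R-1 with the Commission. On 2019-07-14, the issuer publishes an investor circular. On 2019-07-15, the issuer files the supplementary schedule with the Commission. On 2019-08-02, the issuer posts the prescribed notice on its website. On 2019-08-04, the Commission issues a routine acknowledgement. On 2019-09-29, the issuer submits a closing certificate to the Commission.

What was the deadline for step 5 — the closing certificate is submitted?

Step 5 runs from 2019-08-02, when the website notice is posted. 90 days after 2019-08-02 is 2019-10-31.

2019-10-31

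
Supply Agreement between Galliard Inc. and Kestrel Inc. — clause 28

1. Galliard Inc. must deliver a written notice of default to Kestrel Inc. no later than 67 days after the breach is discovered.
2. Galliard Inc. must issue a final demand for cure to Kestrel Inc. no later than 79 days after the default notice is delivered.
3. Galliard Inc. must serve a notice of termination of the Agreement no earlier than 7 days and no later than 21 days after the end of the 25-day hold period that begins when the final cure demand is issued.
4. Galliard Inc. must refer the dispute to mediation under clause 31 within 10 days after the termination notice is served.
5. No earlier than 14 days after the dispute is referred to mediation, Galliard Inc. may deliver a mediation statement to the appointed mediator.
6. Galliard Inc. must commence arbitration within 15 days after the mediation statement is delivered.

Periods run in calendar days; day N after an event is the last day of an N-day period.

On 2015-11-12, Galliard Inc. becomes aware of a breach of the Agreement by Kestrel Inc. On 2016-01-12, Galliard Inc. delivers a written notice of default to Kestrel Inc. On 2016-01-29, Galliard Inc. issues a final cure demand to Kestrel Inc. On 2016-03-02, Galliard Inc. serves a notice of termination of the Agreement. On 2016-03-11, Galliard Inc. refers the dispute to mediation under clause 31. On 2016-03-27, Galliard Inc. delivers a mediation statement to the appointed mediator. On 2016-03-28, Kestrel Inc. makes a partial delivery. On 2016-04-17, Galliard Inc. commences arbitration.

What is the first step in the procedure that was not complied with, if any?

Step 6

(1) due by 2015-11-12 + 67 days = 2016-01-18; completed 2016-01-12, before the deadline.
(2) due by 2016-01-12 + 79 days = 2016-03-31; done 2016-01-29 — timely.
(3) the permitted window runs from 2016-02-23 + 7 = 2016-03-01 to 2016-02-23 + 21 = 2016-03-15; 2016-03-02 falls inside that range.
(4) due by 2016-03-02 + 10 days = 2016-03-12; done 2016-03-11 — timely.
(5) permitted from 2016-03-11 + 14 days = 2016-03-25 onward; done 2016-03-27 — permitted.
(6) due by 2016-03-27 + 15 days = 2016-04-11; 2016-04-17 misses that deadline by 6 days.
Later steps need not be reached.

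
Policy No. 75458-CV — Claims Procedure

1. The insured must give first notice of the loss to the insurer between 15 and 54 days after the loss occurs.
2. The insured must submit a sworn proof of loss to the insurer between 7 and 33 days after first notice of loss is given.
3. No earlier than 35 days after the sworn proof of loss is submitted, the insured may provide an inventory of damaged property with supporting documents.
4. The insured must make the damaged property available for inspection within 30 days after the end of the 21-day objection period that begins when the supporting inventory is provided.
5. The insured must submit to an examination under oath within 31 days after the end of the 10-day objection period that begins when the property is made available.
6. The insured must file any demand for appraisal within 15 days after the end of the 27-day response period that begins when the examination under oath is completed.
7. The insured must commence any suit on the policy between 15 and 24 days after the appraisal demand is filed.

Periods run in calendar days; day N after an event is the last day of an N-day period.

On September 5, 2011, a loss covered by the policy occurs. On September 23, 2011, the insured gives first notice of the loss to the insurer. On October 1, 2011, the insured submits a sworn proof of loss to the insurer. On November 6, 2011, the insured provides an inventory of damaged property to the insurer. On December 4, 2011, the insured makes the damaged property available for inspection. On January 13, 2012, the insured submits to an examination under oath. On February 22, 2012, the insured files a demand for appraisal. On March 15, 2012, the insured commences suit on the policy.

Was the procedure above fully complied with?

Step 1 — 15 and 54 days from September 5, 2011 (when the loss occurs) are September 20, 2011 and October 29, 2011 respectively; done September 23, 2011 — within the window.
Step 2 — 7 and 33 days from September 23, 2011 (when first notice of loss is given) are September 30, 2011 and October 26, 2011 respectively; October 1, 2011 falls inside that range.
Step 3 — must wait 35 days from October 1, 2011 (when the sworn proof of loss is submitted), so not before November 5, 2011; November 6, 2011 is on or after that date.
Step 4 — counting 30 days from November 27, 2011 (end of the 21-day objection period, which began when the supporting inventory is provided on November 6, 2011) gives a deadline of December 27, 2011; done December 4, 2011 — timely.
Step 5 — counting 31 days from December 14, 2011 (end of the 10-day objection period, which began when the property is made available on December 4, 2011) gives a deadline of January 14, 2012; completed January 13, 2012, before the deadline.
Step 6 — counting 15 days from February 9, 2012 (end of the 27-day response period, which began when the examination under oath is completed on January 13, 2012) gives a deadline of February 24, 2012; completed February 22, 2012, before the deadline.
Step 7 — 15 and 24 days from February 22, 2012 (when the appraisal demand is filed) are March 8, 2012 and March 17, 2012 respectively; done March 15, 2012, which is between those dates.

Yes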